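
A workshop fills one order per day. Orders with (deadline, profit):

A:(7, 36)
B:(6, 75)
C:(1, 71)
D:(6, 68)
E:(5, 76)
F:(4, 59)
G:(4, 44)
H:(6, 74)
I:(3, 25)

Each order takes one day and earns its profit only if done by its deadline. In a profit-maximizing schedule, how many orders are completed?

7

Take jobs in profit order; each goes to the latest open slot no later than its deadline.
By profit: E(d5,76), B(d6,75), H(d6,74), C(d1,71), D(d6,68), F(d4,59), G(d4,44), A(d7,36), I(d3,25)
E→slot 5; B→slot 6; H→slot 4; C→slot 1; D→slot 3; F→slot 2; G skipped; A→slot 7; I skipped.
7 of 9 scheduled.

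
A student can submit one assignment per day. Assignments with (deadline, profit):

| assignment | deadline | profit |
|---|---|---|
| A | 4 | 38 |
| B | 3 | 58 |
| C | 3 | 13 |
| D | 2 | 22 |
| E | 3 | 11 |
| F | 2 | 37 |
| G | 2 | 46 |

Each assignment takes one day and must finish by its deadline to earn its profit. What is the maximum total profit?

179

Take jobs in profit order; each goes to the latest open slot no later than its deadline.
Profit order: B=58 G=46 A=38 F=37 D=22 C=13 E=11
Assign: B→slot 3, G→slot 2, A→slot 4, F→slot 1, D skipped, C skipped, E skipped.
Slots: [1:F] [2:G] [3:B] [4:A]
Profit = 37 + 46 + 58 + 38 = 179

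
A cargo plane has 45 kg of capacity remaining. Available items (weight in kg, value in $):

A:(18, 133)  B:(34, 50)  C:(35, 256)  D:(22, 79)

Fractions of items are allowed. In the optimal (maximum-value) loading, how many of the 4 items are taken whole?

Ratios (sorted): A 7.39, C 7.31, D 3.59, B 1.47
take A (18 @ 133); take 27/35 of C → 197.49. Capacity used 45/45.
1 item(s) taken whole; one partial (take 27/35 of C).

1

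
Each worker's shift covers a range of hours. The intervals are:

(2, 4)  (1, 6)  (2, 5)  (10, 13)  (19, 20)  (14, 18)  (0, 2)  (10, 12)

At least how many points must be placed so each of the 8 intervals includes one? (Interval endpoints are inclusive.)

4

By right end: [0,2]  [2,4]  [2,5]  [1,6]  [10,12]  [10,13]  [14,18]  [19,20]
[0,2] uncovered → point at 2; [10,12] uncovered → point at 12; [14,18] uncovered → point at 18; [19,20] uncovered → point at 20.
Points: 2, 12, 18, 20 (4 total).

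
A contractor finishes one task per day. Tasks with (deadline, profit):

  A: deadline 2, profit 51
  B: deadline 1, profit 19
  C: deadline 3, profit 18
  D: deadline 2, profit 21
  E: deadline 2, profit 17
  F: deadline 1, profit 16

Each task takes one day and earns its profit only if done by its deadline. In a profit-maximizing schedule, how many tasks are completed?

3

Take jobs in profit order; each goes to the latest open slot no later than its deadline.
Profit order: A=51 D=21 B=19 C=18 E=17 F=16
Assign: A→slot 2, D→slot 1, B skipped, C→slot 3, E skipped, F skipped.
Slots: [1:D] [2:A] [3:C]
3 of 6 scheduled.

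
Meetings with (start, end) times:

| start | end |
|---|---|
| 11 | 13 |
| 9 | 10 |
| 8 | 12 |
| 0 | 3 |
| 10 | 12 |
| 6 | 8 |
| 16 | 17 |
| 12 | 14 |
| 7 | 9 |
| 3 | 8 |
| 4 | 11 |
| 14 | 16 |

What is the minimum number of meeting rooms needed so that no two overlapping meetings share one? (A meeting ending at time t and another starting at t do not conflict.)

4

Count concurrent intervals with a sweep; the peak is the room count.
starts: [0, 3, 4, 6, 7, 8, 9, 10, 11, 12, 14, 16]
ends:   [3, 8, 8, 9, 10, 11, 12, 12, 13, 14, 16, 17]
s0→1 e3→0 s3→1 s4→2 s6→3 s7→4  — peak 4.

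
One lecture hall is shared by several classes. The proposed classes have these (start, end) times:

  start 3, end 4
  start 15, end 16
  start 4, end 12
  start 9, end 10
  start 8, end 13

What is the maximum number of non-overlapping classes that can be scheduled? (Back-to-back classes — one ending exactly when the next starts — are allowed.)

3

Order by finish time; keep every interval that doesn't clash with the previous kept one.
Sorted by end: (3,4)  (9,10)  (4,12)  (8,13)  (15,16)
take (3,4); take (9,10); take (15,16).
Selected 3 classes.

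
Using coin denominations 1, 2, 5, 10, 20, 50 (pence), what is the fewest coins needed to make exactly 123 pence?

5

123 − 2×50→23 − 1×20→3 − 1×2→1 − 1×1→0
Total coins = 2 + 1 + 1 + 1 = 5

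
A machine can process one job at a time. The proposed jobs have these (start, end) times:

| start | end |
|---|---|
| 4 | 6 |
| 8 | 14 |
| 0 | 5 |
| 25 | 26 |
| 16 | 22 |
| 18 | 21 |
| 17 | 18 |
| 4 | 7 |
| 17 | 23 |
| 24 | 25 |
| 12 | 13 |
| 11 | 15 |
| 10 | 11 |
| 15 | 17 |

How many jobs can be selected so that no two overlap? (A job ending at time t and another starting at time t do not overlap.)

Order by finish time; keep every interval that doesn't clash with the previous kept one.
Sorted by end: (0,5)  (4,6)  (4,7)  (10,11)  (12,13)  (8,14)  (11,15)  (15,17)  (17,18)  (18,21)  (16,22)  (17,23)  (24,25)  (25,26)
take (0,5); skip (4,6); take (10,11); take (12,13); skip (11,15); take (15,17); take (17,18); take (18,21); take (24,25); take (25,26).
Selected 8 jobs.

8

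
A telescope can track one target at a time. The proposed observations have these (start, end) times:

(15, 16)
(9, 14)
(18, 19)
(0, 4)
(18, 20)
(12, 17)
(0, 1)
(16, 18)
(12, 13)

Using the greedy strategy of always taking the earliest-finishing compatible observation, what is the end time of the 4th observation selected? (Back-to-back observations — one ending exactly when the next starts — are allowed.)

18

Greedy by earliest finish: after sorting by end time, pick each interval compatible with the last pick.
Sorted by end: (0,1)  (0,4)  (12,13)  (9,14)  (15,16)  (12,17)  (16,18)  (18,19)  (18,20)
take (0,1); take (12,13); skip (9,14); take (15,16); skip (12,17); take (16,18); take (18,19).
Selected: (0,1) (12,13) (15,16) (16,18) (18,19)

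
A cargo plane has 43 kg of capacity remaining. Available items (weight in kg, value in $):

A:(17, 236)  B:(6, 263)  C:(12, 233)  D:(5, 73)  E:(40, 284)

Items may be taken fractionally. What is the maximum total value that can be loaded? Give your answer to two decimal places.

Order: B (263/6=43.83) > C (233/12=19.42) > D (73/5=14.60) > A (236/17=13.88) > E (284/40=7.10)
Fill: take B (6 @ 263) → take C (12 @ 233) → take D (5 @ 73) → take A (17 @ 236) → take 3/40 of E → 21.30; 43/43 used.
Total value = 826.30

826.30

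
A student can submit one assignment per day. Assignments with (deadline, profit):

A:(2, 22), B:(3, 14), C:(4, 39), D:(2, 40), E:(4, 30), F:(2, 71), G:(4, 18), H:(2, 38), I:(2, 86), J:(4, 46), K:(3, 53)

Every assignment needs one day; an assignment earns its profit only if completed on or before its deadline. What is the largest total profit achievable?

256

Sort by profit descending; place each in the latest free slot ≤ its deadline.
Profit order: I=86 F=71 K=53 J=46 D=40 C=39 H=38 E=30 A=22 G=18 B=14
Assign: I→slot 2, F→slot 1, K→slot 3, J→slot 4, D skipped, C skipped, H skipped, E skipped, A skipped, G skipped, B skipped.
Slots: [1:F] [2:I] [3:K] [4:J]
Profit = 71 + 86 + 53 + 46 = 256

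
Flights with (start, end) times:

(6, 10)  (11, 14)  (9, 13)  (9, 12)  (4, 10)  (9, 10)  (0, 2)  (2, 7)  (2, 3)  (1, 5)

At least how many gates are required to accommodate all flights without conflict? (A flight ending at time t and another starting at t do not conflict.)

5

The answer is the maximum number of intervals overlapping at any instant.
Events (time:±→running): 0:+→1 1:+→2 2:-→1 2:+→2 2:+→3 3:-→2 4:+→3 5:-→2 6:+→3 7:-→2 9:+→3 9:+→4 9:+→5 … peak 5.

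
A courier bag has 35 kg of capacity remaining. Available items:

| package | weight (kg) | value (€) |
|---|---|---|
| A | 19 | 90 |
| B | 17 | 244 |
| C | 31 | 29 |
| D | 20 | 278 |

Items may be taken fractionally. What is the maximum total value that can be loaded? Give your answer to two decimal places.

Greedy by value/weight ratio, highest first.
Ratios (sorted): B 14.35, D 13.90, A 4.74, C 0.94
take B (17 @ 244); take 18/20 of D → 250.20. Capacity used 35/35.
Total value = 494.20

494.20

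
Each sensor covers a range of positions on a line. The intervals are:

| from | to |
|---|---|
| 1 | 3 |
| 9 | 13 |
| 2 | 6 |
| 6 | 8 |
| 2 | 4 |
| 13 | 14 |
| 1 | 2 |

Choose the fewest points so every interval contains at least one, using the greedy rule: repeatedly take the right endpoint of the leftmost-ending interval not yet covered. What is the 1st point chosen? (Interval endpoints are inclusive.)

2

Sort by right endpoint; whenever an interval is uncovered, place a point at its right end.
Sorted: [1,2] [1,3] [2,4] [2,6] [6,8] [9,13] [13,14]
{[1,2],[1,3],[2,4],[2,6]} hit by 2; {[6,8]} hit by 8; {[9,13],[13,14]} hit by 13.
Points: 2, 8, 13 (3 total).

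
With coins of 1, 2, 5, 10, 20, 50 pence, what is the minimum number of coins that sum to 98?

Use the largest denomination that fits, subtract, and repeat.
98 = 1×50 + 2×20 + 1×5 + 1×2 + 1×1
Total coins = 1 + 2 + 1 + 1 + 1 = 6

6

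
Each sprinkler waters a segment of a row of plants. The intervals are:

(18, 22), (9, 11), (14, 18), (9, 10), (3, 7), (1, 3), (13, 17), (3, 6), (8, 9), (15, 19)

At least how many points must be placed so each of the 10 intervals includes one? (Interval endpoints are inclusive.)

Process intervals by earliest right end; each time one isn't hit yet, stab at its right endpoint.
By right end: [1,3]  [3,6]  [3,7]  [8,9]  [9,10]  [9,11]  [13,17]  [14,18]  [15,19]  [18,22]
[1,3] uncovered → point at 3; [8,9] uncovered → point at 9; [13,17] uncovered → point at 17; [18,22] uncovered → point at 22.
Points: 3, 9, 17, 22 (4 total).

4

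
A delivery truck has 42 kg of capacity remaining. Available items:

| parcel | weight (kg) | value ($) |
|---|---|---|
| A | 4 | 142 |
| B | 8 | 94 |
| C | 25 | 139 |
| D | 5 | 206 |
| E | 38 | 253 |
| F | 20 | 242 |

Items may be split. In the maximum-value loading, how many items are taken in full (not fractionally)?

Order: D (206/5=41.20) > A (142/4=35.50) > F (242/20=12.10) > B (94/8=11.75) > E (253/38=6.66) > C (139/25=5.56)
Fill: take D (5 @ 206) → take A (4 @ 142) → take F (20 @ 242) → take B (8 @ 94) → take 5/38 of E → 33.29; 42/42 used.
4 item(s) taken whole; one partial (take 5/38 of E).

4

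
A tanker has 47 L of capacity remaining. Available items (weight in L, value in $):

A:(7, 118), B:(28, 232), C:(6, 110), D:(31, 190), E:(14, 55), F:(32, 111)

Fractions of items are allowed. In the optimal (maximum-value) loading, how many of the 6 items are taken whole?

3

Sort by value per unit weight and fill in that order.
Ratios (sorted): C 18.33, A 16.86, B 8.29, D 6.13, E 3.93, F 3.47
take C (6 @ 110); take A (7 @ 118); take B (28 @ 232); take 6/31 of D → 36.77. Capacity used 47/47.
3 item(s) taken whole; one partial (take 6/31 of D).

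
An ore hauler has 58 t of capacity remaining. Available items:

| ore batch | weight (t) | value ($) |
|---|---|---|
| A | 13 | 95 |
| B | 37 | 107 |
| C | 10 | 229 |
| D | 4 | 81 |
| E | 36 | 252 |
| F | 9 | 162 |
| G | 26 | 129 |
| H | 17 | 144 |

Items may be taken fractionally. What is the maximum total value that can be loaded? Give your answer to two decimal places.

Order: C (229/10=22.90) > D (81/4=20.25) > F (162/9=18.00) > H (144/17=8.47) > A (95/13=7.31) > E (252/36=7.00) > G (129/26=4.96) > B (107/37=2.89)
Fill: take C (10 @ 229) → take D (4 @ 81) → take F (9 @ 162) → take H (17 @ 144) → take A (13 @ 95) → take 5/36 of E → 35.00; 58/58 used.
Total value = 746.00

746.00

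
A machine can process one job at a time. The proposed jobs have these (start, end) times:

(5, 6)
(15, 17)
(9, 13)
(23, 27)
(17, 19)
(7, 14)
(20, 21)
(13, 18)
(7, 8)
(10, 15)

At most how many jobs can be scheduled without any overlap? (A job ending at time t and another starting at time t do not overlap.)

7

By end time: (5,6), (7,8), (9,13), (7,14), (10,15), (15,17), (13,18), (17,19), (20,21), (23,27).
Pick (5,6); next start ≥ 6 → (7,8); next start ≥ 8 → (9,13); next start ≥ 13 → (15,17); next start ≥ 17 → (17,19); next start ≥ 19 → (20,21); next start ≥ 21 → (23,27).
Selected 7 jobs.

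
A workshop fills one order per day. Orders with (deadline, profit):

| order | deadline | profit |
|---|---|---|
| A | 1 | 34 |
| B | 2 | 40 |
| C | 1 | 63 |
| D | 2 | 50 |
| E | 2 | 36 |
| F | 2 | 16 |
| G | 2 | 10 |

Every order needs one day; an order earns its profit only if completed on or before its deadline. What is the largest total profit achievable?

Sort by profit descending; place each in the latest free slot ≤ its deadline.
Profit order: C=63 D=50 B=40 E=36 A=34 F=16 G=10
Assign: C→slot 1, D→slot 2, B skipped, E skipped, A skipped, F skipped, G skipped.
Slots: [1:C] [2:D]
Profit = 63 + 50 = 113

113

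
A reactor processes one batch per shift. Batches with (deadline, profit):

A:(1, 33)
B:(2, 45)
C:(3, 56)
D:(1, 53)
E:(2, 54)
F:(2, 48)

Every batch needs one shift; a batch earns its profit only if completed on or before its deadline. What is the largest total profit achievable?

Profit order: C=56 E=54 D=53 F=48 B=45 A=33
Assign: C→slot 3, E→slot 2, D→slot 1, F skipped, B skipped, A skipped.
Slots: [1:D] [2:E] [3:C]
Profit = 53 + 54 + 56 = 163

163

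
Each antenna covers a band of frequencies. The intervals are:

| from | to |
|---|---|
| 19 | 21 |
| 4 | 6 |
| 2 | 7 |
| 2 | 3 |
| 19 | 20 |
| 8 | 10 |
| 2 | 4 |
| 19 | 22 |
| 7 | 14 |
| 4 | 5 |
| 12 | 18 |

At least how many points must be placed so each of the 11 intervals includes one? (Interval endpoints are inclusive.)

5

Sort by right endpoint; whenever an interval is uncovered, place a point at its right end.
By right end: [2,3]  [2,4]  [4,5]  [4,6]  [2,7]  [8,10]  [7,14]  [12,18]  [19,20]  [19,21]  [19,22]
[2,3] uncovered → point at 3; [4,5] uncovered → point at 5; [8,10] uncovered → point at 10; [12,18] uncovered → point at 18; [19,20] uncovered → point at 20.
Points: 3, 5, 10, 18, 20 (5 total).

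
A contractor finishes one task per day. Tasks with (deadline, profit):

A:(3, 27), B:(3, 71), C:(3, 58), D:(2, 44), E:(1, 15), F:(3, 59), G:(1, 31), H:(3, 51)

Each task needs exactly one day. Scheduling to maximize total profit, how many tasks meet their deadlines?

3

Take jobs in profit order; each goes to the latest open slot no later than its deadline.
Profit order: B=71 F=59 C=58 H=51 D=44 G=31 A=27 E=15
Assign: B→slot 3, F→slot 2, C→slot 1, H skipped, D skipped, G skipped, A skipped, E skipped.
Slots: [1:C] [2:F] [3:B]
3 of 8 scheduled.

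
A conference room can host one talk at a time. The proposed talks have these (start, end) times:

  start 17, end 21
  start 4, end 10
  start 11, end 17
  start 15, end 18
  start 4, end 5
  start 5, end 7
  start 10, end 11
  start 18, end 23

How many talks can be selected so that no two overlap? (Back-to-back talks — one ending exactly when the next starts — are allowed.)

Greedy by earliest finish: after sorting by end time, pick each interval compatible with the last pick.
By end time: (4,5), (5,7), (4,10), (10,11), (11,17), (15,18), (17,21), (18,23).
Pick (4,5); next start ≥ 5 → (5,7); next start ≥ 7 → (10,11); next start ≥ 11 → (11,17); next start ≥ 17 → (17,21).
Selected 5 talks.

5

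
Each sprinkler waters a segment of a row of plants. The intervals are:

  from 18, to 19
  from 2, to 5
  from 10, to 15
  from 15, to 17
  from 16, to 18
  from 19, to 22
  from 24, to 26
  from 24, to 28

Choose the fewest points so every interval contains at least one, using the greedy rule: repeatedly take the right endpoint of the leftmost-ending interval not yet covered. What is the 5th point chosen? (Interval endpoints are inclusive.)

26

By right end: [2,5]  [10,15]  [15,17]  [16,18]  [18,19]  [19,22]  [24,26]  [24,28]
[2,5] uncovered → point at 5; [10,15] uncovered → point at 15; [16,18] uncovered → point at 18; [19,22] uncovered → point at 22; [24,26] uncovered → point at 26.
Points: 5, 15, 18, 22, 26 (5 total).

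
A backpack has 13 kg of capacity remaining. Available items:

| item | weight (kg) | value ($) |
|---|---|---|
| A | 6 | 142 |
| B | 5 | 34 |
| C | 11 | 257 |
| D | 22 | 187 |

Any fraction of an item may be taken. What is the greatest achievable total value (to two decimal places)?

305.55

Sort by value per unit weight and fill in that order.
Order: A (142/6=23.67) > C (257/11=23.36) > D (187/22=8.50) > B (34/5=6.80)
Fill: take A (6 @ 142) → take 7/11 of C → 163.55; 13/13 used.
Total value = 305.55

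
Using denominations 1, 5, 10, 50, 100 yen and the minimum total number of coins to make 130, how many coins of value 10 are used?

3

Greedy: take as many of the largest coin as possible, then repeat with the remainder.
130 = 1×100 + 3×10
Count of 10: 3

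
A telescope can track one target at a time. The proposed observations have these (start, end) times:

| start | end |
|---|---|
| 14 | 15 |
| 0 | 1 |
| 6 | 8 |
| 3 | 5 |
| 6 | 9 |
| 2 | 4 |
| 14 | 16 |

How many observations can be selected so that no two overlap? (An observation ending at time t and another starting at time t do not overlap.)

4

Order by finish time; keep every interval that doesn't clash with the previous kept one.
By end time: (0,1), (2,4), (3,5), (6,8), (6,9), (14,15), (14,16).
Pick (0,1); next start ≥ 1 → (2,4); next start ≥ 4 → (6,8); next start ≥ 8 → (14,15).
Selected 4 observations.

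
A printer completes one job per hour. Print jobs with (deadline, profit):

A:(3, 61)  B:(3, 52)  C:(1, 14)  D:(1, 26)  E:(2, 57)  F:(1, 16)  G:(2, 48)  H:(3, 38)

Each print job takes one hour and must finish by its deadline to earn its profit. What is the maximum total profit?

Take jobs in profit order; each goes to the latest open slot no later than its deadline.
Profit order: A=61 E=57 B=52 G=48 H=38 D=26 F=16 C=14
Assign: A→slot 3, E→slot 2, B→slot 1, G skipped, H skipped, D skipped, F skipped, C skipped.
Slots: [1:B] [2:E] [3:A]
Profit = 52 + 57 + 61 = 170

170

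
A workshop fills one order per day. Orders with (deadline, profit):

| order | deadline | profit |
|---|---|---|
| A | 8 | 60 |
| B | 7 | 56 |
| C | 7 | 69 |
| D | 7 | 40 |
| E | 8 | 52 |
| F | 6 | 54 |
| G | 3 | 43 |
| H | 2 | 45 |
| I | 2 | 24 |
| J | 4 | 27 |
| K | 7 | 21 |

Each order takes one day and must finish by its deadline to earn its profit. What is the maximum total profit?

Sort by profit descending; place each in the latest free slot ≤ its deadline.
By profit: C(d7,69), A(d8,60), B(d7,56), F(d6,54), E(d8,52), H(d2,45), G(d3,43), D(d7,40), J(d4,27), I(d2,24), K(d7,21)
C→slot 7; A→slot 8; B→slot 6; F→slot 5; E→slot 4; H→slot 2; G→slot 3; D→slot 1; J skipped; I skipped; K skipped.
Profit = 40 + 45 + 43 + 52 + 54 + 56 + 69 + 60 = 419

419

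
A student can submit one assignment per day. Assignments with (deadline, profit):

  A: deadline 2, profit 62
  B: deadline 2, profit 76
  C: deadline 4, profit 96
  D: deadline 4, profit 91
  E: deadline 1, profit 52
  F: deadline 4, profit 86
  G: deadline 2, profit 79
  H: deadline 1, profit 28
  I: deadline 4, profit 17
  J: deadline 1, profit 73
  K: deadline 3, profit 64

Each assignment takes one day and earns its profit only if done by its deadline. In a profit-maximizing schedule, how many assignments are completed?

4

Sort by profit descending; place each in the latest free slot ≤ its deadline.
By profit: C(d4,96), D(d4,91), F(d4,86), G(d2,79), B(d2,76), J(d1,73), K(d3,64), A(d2,62), E(d1,52), H(d1,28), I(d4,17)
C→slot 4; D→slot 3; F→slot 2; G→slot 1; B skipped; J skipped; K skipped; A skipped; E skipped; H skipped; I skipped.
4 of 11 scheduled.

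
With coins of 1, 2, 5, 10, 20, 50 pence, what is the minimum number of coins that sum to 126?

126 = 2×50 + 1×20 + 1×5 + 1×1
Total coins = 2 + 1 + 1 + 1 = 5

5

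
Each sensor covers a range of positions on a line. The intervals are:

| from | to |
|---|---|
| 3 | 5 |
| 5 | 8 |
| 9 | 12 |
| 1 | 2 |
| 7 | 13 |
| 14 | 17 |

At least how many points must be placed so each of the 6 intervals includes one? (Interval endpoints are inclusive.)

4

By right end: [1,2]  [3,5]  [5,8]  [9,12]  [7,13]  [14,17]
[1,2] uncovered → point at 2; [3,5] uncovered → point at 5; [9,12] uncovered → point at 12; [14,17] uncovered → point at 17.
Points: 2, 5, 12, 17 (4 total).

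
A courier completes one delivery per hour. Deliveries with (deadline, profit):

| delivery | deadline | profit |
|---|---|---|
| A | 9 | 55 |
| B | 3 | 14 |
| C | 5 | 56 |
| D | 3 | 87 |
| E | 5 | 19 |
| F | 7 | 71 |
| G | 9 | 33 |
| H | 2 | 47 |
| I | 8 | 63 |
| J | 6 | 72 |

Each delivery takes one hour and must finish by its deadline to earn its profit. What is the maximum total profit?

503

Take jobs in profit order; each goes to the latest open slot no later than its deadline.
By profit: D(d3,87), J(d6,72), F(d7,71), I(d8,63), C(d5,56), A(d9,55), H(d2,47), G(d9,33), E(d5,19), B(d3,14)
D→slot 3; J→slot 6; F→slot 7; I→slot 8; C→slot 5; A→slot 9; H→slot 2; G→slot 4; E→slot 1; B skipped.
Profit = 19 + 47 + 87 + 33 + 56 + 72 + 71 + 63 + 55 = 503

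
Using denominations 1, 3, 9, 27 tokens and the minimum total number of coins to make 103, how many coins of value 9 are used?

Use the largest denomination that fits, subtract, and repeat.
103 = 3×27 + 2×9 + 1×3 + 1×1
Count of 9: 2

2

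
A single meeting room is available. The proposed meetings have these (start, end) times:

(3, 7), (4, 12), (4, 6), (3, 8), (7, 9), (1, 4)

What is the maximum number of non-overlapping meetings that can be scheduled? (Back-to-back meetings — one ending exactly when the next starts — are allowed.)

Sorted by end: (1,4)  (4,6)  (3,7)  (3,8)  (7,9)  (4,12)
take (1,4); take (4,6); skip (3,8); take (7,9).
Selected 3 meetings.

3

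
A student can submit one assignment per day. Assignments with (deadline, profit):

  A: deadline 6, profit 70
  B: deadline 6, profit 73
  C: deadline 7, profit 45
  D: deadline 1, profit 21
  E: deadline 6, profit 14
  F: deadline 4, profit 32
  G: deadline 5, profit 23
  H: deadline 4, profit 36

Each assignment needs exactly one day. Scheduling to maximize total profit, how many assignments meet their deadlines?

Profit order: B=73 A=70 C=45 H=36 F=32 G=23 D=21 E=14
Assign: B→slot 6, A→slot 5, C→slot 7, H→slot 4, F→slot 3, G→slot 2, D→slot 1, E skipped.
Slots: [1:D] [2:G] [3:F] [4:H] [5:A] [6:B] [7:C]
7 of 8 scheduled.

7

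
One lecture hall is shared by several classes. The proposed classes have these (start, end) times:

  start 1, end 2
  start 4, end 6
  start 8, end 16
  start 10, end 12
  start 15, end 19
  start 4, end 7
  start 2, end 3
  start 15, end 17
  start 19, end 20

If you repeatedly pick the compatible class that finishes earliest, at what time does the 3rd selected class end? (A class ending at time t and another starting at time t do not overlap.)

6

Order by finish time; keep every interval that doesn't clash with the previous kept one.
By end time: (1,2), (2,3), (4,6), (4,7), (10,12), (8,16), (15,17), (15,19), (19,20).
Pick (1,2); next start ≥ 2 → (2,3); next start ≥ 3 → (4,6); next start ≥ 6 → (10,12); next start ≥ 12 → (15,17); next start ≥ 17 → (19,20).
Selected: (1,2) (2,3) (4,6) (10,12) (15,17) (19,20)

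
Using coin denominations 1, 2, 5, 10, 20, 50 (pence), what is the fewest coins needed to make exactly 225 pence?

6

225 = 4×50 + 1×20 + 1×5
Total coins = 4 + 1 + 1 = 6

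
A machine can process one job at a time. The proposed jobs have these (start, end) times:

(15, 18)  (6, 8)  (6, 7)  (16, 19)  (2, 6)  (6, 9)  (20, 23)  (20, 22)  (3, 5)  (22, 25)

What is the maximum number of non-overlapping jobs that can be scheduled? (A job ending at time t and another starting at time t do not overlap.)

Sorted by end: (3,5)  (2,6)  (6,7)  (6,8)  (6,9)  (15,18)  (16,19)  (20,22)  (20,23)  (22,25)
take (3,5); take (6,7); take (15,18); take (20,22); skip (20,23); take (22,25).
Selected 5 jobs.

5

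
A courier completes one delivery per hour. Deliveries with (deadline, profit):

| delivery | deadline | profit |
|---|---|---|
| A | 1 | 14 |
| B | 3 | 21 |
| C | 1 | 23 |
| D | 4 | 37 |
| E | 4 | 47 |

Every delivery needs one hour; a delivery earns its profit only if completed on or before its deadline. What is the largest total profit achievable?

128

Take jobs in profit order; each goes to the latest open slot no later than its deadline.
Profit order: E=47 D=37 C=23 B=21 A=14
Assign: E→slot 4, D→slot 3, C→slot 1, B→slot 2, A skipped.
Slots: [1:C] [2:B] [3:D] [4:E]
Profit = 23 + 21 + 37 + 47 = 128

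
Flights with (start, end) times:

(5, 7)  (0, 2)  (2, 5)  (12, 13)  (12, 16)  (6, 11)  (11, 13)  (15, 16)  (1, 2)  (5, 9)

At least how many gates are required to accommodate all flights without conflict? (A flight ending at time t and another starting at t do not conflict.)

Count concurrent intervals with a sweep; the peak is the room count.
Events (time:±→running): 0:+→1 1:+→2 2:-→1 2:-→0 2:+→1 5:-→0 5:+→1 5:+→2 6:+→3 … peak 3.

3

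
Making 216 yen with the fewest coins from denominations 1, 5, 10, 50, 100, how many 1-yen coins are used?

1

216 − 2×100→16 − 1×10→6 − 1×5→1 − 1×1→0
Count of 1: 1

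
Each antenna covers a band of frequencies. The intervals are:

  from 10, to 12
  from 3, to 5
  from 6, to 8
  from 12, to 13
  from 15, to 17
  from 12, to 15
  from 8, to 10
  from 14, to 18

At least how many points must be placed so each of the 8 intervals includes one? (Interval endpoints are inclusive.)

4

Sort by right endpoint; whenever an interval is uncovered, place a point at its right end.
Sorted: [3,5] [6,8] [8,10] [10,12] [12,13] [12,15] [15,17] [14,18]
{[3,5]} hit by 5; {[6,8],[8,10]} hit by 8; {[10,12],[12,13],[12,15]} hit by 12; {[15,17],[14,18]} hit by 17.
Points: 5, 8, 12, 17 (4 total).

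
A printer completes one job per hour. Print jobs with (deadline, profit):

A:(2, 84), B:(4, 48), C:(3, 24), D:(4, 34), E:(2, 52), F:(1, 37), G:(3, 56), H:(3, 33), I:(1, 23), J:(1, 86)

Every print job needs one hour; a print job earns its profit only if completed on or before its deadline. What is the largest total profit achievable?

274

By profit: J(d1,86), A(d2,84), G(d3,56), E(d2,52), B(d4,48), F(d1,37), D(d4,34), H(d3,33), C(d3,24), I(d1,23)
J→slot 1; A→slot 2; G→slot 3; E skipped; B→slot 4; F skipped; D skipped; H skipped; C skipped; I skipped.
Profit = 86 + 84 + 56 + 48 = 274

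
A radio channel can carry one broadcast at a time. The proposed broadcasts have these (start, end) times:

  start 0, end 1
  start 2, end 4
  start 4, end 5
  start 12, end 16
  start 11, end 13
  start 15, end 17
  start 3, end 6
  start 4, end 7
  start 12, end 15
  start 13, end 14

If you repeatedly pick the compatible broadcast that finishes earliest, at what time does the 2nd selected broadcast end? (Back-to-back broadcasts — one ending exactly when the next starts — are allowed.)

4

Greedy by earliest finish: after sorting by end time, pick each interval compatible with the last pick.
By end time: (0,1), (2,4), (4,5), (3,6), (4,7), (11,13), (13,14), (12,15), (12,16), (15,17).
Pick (0,1); next start ≥ 1 → (2,4); next start ≥ 4 → (4,5); next start ≥ 5 → (11,13); next start ≥ 13 → (13,14); next start ≥ 14 → (15,17).
Selected: (0,1) (2,4) (4,5) (11,13) (13,14) (15,17)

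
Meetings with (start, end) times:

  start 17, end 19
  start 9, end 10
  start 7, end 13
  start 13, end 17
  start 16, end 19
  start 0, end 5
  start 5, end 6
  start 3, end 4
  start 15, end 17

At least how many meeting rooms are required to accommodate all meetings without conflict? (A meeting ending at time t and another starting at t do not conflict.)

3

starts: [0, 3, 5, 7, 9, 13, 15, 16, 17]
ends:   [4, 5, 6, 10, 13, 17, 17, 19, 19]
s0→1 s3→2 e4→1 e5→0 s5→1 e6→0 s7→1 s9→2 e10→1 e13→0 s13→1 s15→2 s16→3  — peak 3.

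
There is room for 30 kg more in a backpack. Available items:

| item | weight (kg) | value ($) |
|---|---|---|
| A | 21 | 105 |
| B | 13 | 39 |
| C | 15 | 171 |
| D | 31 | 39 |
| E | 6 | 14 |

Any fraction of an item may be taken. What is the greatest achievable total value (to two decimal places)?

246.00

Sort by value per unit weight and fill in that order.
Order: C (171/15=11.40) > A (105/21=5.00) > B (39/13=3.00) > E (14/6=2.33) > D (39/31=1.26)
Fill: take C (15 @ 171) → take 15/21 of A → 75.00; 30/30 used.
Total value = 246.00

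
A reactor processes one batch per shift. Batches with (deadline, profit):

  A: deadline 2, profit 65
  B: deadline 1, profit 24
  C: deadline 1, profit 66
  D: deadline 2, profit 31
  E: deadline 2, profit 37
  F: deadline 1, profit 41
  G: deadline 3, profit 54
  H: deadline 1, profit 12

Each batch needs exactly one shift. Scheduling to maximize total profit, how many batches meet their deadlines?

Take jobs in profit order; each goes to the latest open slot no later than its deadline.
Profit order: C=66 A=65 G=54 F=41 E=37 D=31 B=24 H=12
Assign: C→slot 1, A→slot 2, G→slot 3, F skipped, E skipped, D skipped, B skipped, H skipped.
Slots: [1:C] [2:A] [3:G]
3 of 8 scheduled.

3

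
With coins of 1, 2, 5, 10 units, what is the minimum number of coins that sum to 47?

6

47 = 4×10 + 1×5 + 1×2
Total coins = 4 + 1 + 1 = 6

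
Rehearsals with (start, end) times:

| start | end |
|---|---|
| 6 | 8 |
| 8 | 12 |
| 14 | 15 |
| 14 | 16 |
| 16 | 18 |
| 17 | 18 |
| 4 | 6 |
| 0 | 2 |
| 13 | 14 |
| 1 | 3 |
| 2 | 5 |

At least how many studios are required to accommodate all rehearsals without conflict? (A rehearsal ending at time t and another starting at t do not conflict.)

2

starts: [0, 1, 2, 4, 6, 8, 13, 14, 14, 16, 17]
ends:   [2, 3, 5, 6, 8, 12, 14, 15, 16, 18, 18]
s0→1 s1→2  — peak 2.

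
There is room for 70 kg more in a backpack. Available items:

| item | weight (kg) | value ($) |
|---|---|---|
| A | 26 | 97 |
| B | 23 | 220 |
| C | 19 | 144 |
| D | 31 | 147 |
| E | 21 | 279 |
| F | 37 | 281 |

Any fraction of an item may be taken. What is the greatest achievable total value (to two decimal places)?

696.46

Ratios (sorted): E 13.29, B 9.57, F 7.59, C 7.58, D 4.74, A 3.73
take E (21 @ 279); take B (23 @ 220); take 26/37 of F → 197.46. Capacity used 70/70.
Total value = 696.46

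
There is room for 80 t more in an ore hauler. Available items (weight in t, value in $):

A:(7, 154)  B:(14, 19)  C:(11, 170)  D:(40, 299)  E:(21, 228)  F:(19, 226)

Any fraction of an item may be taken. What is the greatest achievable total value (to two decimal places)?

942.45

Order: A (154/7=22.00) > C (170/11=15.45) > F (226/19=11.89) > E (228/21=10.86) > D (299/40=7.47) > B (19/14=1.36)
Fill: take A (7 @ 154) → take C (11 @ 170) → take F (19 @ 226) → take E (21 @ 228) → take 22/40 of D → 164.45; 80/80 used.
Total value = 942.45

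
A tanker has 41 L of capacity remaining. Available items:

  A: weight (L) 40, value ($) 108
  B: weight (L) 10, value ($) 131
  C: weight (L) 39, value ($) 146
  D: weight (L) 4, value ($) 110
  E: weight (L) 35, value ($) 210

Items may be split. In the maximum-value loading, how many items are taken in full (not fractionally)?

Greedy by value/weight ratio, highest first.
Order: D (110/4=27.50) > B (131/10=13.10) > E (210/35=6.00) > C (146/39=3.74) > A (108/40=2.70)
Fill: take D (4 @ 110) → take B (10 @ 131) → take 27/35 of E → 162.00; 41/41 used.
2 item(s) taken whole; one partial (take 27/35 of E).

2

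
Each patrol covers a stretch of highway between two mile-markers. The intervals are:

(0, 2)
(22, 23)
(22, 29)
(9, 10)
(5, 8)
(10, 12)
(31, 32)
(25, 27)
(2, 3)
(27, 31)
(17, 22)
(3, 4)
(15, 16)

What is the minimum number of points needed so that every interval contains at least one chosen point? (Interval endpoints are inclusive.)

8

Process intervals by earliest right end; each time one isn't hit yet, stab at its right endpoint.
By right end: [0,2]  [2,3]  [3,4]  [5,8]  [9,10]  [10,12]  [15,16]  [17,22]  [22,23]  [25,27]  [22,29]  [27,31]  [31,32]
[0,2] uncovered → point at 2; [3,4] uncovered → point at 4; [5,8] uncovered → point at 8; [9,10] uncovered → point at 10; [15,16] uncovered → point at 16; [17,22] uncovered → point at 22; [25,27] uncovered → point at 27; [31,32] uncovered → point at 32.
Points: 2, 4, 8, 10, 16, 22, 27, 32 (8 total).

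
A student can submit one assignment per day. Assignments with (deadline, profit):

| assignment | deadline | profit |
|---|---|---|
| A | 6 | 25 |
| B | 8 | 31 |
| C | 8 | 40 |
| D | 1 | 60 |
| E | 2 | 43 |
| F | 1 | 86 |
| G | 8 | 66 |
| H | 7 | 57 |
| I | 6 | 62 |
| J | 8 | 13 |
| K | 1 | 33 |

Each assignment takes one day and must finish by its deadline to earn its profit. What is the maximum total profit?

Sort by profit descending; place each in the latest free slot ≤ its deadline.
Profit order: F=86 G=66 I=62 D=60 H=57 E=43 C=40 K=33 B=31 A=25 J=13
Assign: F→slot 1, G→slot 8, I→slot 6, D skipped, H→slot 7, E→slot 2, C→slot 5, K skipped, B→slot 4, A→slot 3, J skipped.
Slots: [1:F] [2:E] [3:A] [4:B] [5:C] [6:I] [7:H] [8:G]
Profit = 86 + 43 + 25 + 31 + 40 + 62 + 57 + 66 = 410

410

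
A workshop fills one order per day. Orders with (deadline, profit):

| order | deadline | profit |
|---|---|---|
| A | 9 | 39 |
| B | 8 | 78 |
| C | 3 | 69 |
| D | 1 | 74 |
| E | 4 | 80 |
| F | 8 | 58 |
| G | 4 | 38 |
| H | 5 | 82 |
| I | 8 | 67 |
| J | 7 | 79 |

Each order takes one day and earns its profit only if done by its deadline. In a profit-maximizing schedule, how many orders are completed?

9

Profit order: H=82 E=80 J=79 B=78 D=74 C=69 I=67 F=58 A=39 G=38
Assign: H→slot 5, E→slot 4, J→slot 7, B→slot 8, D→slot 1, C→slot 3, I→slot 6, F→slot 2, A→slot 9, G skipped.
Slots: [1:D] [2:F] [3:C] [4:E] [5:H] [6:I] [7:J] [8:B] [9:A]
9 of 10 scheduled.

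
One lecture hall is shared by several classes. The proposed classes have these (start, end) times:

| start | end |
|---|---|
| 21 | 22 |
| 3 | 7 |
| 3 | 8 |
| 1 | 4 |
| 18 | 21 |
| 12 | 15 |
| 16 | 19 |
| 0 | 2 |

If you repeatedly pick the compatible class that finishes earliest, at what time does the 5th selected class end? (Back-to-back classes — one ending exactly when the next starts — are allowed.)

Order by finish time; keep every interval that doesn't clash with the previous kept one.
Sorted by end: (0,2)  (1,4)  (3,7)  (3,8)  (12,15)  (16,19)  (18,21)  (21,22)
take (0,2); skip (1,4); take (3,7); take (12,15); take (16,19); skip (18,21); take (21,22).
Selected: (0,2) (3,7) (12,15) (16,19) (21,22)

22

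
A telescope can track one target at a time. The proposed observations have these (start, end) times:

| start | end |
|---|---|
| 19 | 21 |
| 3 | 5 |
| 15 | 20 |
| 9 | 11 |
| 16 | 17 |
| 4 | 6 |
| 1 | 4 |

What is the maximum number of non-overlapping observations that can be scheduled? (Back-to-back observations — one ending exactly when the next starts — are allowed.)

5

By end time: (1,4), (3,5), (4,6), (9,11), (16,17), (15,20), (19,21).
Pick (1,4); next start ≥ 4 → (4,6); next start ≥ 6 → (9,11); next start ≥ 11 → (16,17); next start ≥ 17 → (19,21).
Selected 5 observations.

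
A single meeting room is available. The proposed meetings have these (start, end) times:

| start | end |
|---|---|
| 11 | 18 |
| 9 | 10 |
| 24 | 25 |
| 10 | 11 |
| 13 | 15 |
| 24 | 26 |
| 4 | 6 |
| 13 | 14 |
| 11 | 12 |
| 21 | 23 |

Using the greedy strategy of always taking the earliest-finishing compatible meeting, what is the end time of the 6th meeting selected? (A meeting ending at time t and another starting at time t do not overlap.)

Order by finish time; keep every interval that doesn't clash with the previous kept one.
Sorted by end: (4,6)  (9,10)  (10,11)  (11,12)  (13,14)  (13,15)  (11,18)  (21,23)  (24,25)  (24,26)
take (4,6); take (9,10); take (10,11); take (11,12); take (13,14); take (21,23); take (24,25).
Selected: (4,6) (9,10) (10,11) (11,12) (13,14) (21,23) (24,25)

23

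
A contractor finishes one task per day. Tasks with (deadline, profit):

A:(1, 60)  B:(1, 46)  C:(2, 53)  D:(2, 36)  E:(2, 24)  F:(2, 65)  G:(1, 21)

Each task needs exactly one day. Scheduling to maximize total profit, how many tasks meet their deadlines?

Take jobs in profit order; each goes to the latest open slot no later than its deadline.
By profit: F(d2,65), A(d1,60), C(d2,53), B(d1,46), D(d2,36), E(d2,24), G(d1,21)
F→slot 2; A→slot 1; C skipped; B skipped; D skipped; E skipped; G skipped.
2 of 7 scheduled.

2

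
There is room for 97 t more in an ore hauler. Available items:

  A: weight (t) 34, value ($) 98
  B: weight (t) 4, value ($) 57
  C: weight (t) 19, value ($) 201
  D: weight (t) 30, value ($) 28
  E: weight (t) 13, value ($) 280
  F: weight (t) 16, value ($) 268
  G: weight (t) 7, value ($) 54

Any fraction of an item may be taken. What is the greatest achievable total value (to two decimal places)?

Ratios (sorted): E 21.54, F 16.75, B 14.25, C 10.58, G 7.71, A 2.88, D 0.93
take E (13 @ 280); take F (16 @ 268); take B (4 @ 57); take C (19 @ 201); take G (7 @ 54); take A (34 @ 98); take 4/30 of D → 3.73. Capacity used 97/97.
Total value = 961.73

961.73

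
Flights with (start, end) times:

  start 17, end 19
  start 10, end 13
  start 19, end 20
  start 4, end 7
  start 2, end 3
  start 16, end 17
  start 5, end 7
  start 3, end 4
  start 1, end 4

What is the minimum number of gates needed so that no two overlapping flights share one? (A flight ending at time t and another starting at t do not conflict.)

starts: [1, 2, 3, 4, 5, 10, 16, 17, 19]
ends:   [3, 4, 4, 7, 7, 13, 17, 19, 20]
s1→1 s2→2  — peak 2.

2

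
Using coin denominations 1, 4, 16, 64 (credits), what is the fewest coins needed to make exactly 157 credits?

Greedy: take as many of the largest coin as possible, then repeat with the remainder.
157 = 2×64 + 1×16 + 3×4 + 1×1
Total coins = 2 + 1 + 3 + 1 = 7

7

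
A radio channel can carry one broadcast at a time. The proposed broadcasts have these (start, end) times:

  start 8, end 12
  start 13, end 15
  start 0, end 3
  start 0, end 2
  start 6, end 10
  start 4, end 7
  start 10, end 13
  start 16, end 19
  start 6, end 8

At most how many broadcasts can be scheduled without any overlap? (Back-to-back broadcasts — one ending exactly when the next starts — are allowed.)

By end time: (0,2), (0,3), (4,7), (6,8), (6,10), (8,12), (10,13), (13,15), (16,19).
Pick (0,2); next start ≥ 2 → (4,7); next start ≥ 7 → (8,12); next start ≥ 12 → (13,15); next start ≥ 15 → (16,19).
Selected 5 broadcasts.

5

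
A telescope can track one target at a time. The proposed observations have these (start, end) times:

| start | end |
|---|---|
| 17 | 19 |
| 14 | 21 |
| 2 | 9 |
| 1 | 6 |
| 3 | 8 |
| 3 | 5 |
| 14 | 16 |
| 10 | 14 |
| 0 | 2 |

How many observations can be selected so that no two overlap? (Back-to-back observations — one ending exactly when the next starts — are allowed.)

Greedy by earliest finish: after sorting by end time, pick each interval compatible with the last pick.
Sorted by end: (0,2)  (3,5)  (1,6)  (3,8)  (2,9)  (10,14)  (14,16)  (17,19)  (14,21)
take (0,2); take (3,5); skip (3,8); skip (2,9); take (10,14); take (14,16); take (17,19).
Selected 5 observations.

5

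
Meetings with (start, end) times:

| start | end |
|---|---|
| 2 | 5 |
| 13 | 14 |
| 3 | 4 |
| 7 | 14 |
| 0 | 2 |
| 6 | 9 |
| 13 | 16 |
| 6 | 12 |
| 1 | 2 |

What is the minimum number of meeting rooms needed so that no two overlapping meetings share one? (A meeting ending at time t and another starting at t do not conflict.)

3

Events (time:±→running): 0:+→1 1:+→2 2:-→1 2:-→0 2:+→1 3:+→2 4:-→1 5:-→0 6:+→1 6:+→2 7:+→3 … peak 3.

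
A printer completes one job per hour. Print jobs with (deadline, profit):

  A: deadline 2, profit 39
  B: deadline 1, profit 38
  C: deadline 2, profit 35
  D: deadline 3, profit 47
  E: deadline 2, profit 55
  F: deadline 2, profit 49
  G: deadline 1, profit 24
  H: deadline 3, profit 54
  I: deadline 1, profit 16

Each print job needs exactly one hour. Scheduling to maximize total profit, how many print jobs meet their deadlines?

Profit order: E=55 H=54 F=49 D=47 A=39 B=38 C=35 G=24 I=16
Assign: E→slot 2, H→slot 3, F→slot 1, D skipped, A skipped, B skipped, C skipped, G skipped, I skipped.
Slots: [1:F] [2:E] [3:H]
3 of 9 scheduled.

3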